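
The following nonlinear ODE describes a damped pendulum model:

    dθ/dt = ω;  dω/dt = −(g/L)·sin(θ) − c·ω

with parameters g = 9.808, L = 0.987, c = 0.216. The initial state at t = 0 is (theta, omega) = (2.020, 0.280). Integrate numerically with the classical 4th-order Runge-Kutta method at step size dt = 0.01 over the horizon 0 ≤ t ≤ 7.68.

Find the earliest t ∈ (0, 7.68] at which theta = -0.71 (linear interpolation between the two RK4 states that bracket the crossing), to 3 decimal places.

t=0.000: state=(2.020, 0.280)
step 1 (dt=0.01): k1=(0.280, -9.012), k2=(0.235, -8.996), k3=(0.235, -8.997), k4=(0.190, -8.982); state += dt/6·(k1+2k2+2k3+k4)
t=0.010: state=(2.022, 0.190)
t=0.020: state=(2.024, 0.100)
t=0.030: state=(2.024, 0.011)
continuing one RK4 step at a time; state shown every 25 steps (Δt=0.25):
t=0.250: state=(1.811, -1.967)
t=0.500: state=(1.031, -4.207)
t=0.750: state=(-0.170, -4.958)
t=0.860: state=(-0.688, -4.391)
next step: t=0.870: state=(-0.732, -4.317) — theta has crossed -0.71
linear interpolation between t=0.860 (-0.68849) and t=0.870 (-0.73204) → t≈0.865

t = 0.865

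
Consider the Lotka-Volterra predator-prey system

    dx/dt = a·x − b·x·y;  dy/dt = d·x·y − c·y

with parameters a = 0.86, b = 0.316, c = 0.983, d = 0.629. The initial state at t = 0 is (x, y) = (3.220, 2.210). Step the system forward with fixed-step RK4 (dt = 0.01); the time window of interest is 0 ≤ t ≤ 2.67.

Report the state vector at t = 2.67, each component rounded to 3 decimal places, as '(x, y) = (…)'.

(x, y) = (0.627, 3.641)

t=0.000: state=(3.220, 2.210)
step 1 (dt=0.01): k1=(0.520, 2.304), k2=(0.509, 2.319), k3=(0.509, 2.319), k4=(0.498, 2.335); state += dt/6·(k1+2k2+2k3+k4)
t=0.010: state=(3.225, 2.233)
t=0.020: state=(3.230, 2.257)
t=0.030: state=(3.235, 2.281)
continuing one RK4 step at a time; state shown every 10 steps (Δt=0.1):
t=0.100: state=(3.260, 2.456)
t=0.200: state=(3.273, 2.734)
t=0.300: state=(3.256, 3.044)
t=0.400: state=(3.206, 3.381)
t=0.500: state=(3.123, 3.740)
t=0.600: state=(3.006, 4.112)
t=0.700: state=(2.860, 4.482)
t=0.800: state=(2.690, 4.838)
t=0.900: state=(2.503, 5.163)
t=1.000: state=(2.306, 5.444)
t=1.100: state=(2.108, 5.669)
t=1.200: state=(1.916, 5.832)
t=1.300: state=(1.733, 5.928)
t=1.400: state=(1.565, 5.960)
t=1.500: state=(1.413, 5.932)
t=1.600: state=(1.279, 5.851)
t=1.700: state=(1.160, 5.725)
t=1.800: state=(1.058, 5.564)
t=1.900: state=(0.970, 5.375)
t=2.000: state=(0.895, 5.165)
t=2.100: state=(0.831, 4.943)
t=2.200: state=(0.778, 4.712)
t=2.300: state=(0.733, 4.479)
t=2.400: state=(0.696, 4.246)
t=2.500: state=(0.666, 4.016)
t=2.600: state=(0.641, 3.793)
t=2.670: state=(0.627, 3.641)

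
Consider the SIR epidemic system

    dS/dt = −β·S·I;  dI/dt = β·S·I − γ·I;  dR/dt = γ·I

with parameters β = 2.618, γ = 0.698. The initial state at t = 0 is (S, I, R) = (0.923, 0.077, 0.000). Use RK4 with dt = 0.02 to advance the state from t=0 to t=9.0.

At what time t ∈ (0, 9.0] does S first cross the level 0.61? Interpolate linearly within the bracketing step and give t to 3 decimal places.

t=0.000: state=(0.923, 0.077, 0.000)
step 1 (dt=0.02): k1=(-0.186, 0.132, 0.054), k2=(-0.189, 0.134, 0.055), k3=(-0.189, 0.134, 0.055), k4=(-0.192, 0.136, 0.056); state += dt/6·(k1+2k2+2k3+k4)
t=0.020: state=(0.919, 0.080, 0.001)
t=0.040: state=(0.915, 0.082, 0.002)
t=0.060: state=(0.911, 0.085, 0.003)
continuing one RK4 step at a time; state shown every 25 steps (Δt=0.5):
t=0.500: state=(0.790, 0.168, 0.041)
t=0.940: state=(0.612, 0.279, 0.110)
next step: t=0.960: state=(0.603, 0.284, 0.114) — S has crossed 0.61
linear interpolation between t=0.940 (0.61167) and t=0.960 (0.60273) → t≈0.944

t = 0.944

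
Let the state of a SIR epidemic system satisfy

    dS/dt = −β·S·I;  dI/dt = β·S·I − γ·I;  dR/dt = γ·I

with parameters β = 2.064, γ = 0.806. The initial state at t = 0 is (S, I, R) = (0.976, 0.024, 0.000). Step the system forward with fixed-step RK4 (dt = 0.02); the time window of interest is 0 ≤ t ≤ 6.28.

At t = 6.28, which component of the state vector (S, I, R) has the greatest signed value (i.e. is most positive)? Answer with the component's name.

t=0.000: state=(0.976, 0.024, 0.000)
step 1 (dt=0.02): k1=(-0.048, 0.029, 0.019), k2=(-0.049, 0.029, 0.020), k3=(-0.049, 0.029, 0.020), k4=(-0.049, 0.030, 0.020); state += dt/6·(k1+2k2+2k3+k4)
t=0.020: state=(0.975, 0.025, 0.000)
t=0.040: state=(0.974, 0.025, 0.001)
t=0.060: state=(0.973, 0.026, 0.001)
continuing one RK4 step at a time; state shown every 25 steps (Δt=0.5):
t=0.500: state=(0.944, 0.043, 0.013)
t=1.000: state=(0.889, 0.075, 0.036)
t=1.500: state=(0.805, 0.120, 0.075)
t=2.000: state=(0.692, 0.174, 0.134)
t=2.500: state=(0.564, 0.222, 0.214)
t=3.000: state=(0.441, 0.249, 0.310)
t=3.500: state=(0.340, 0.248, 0.411)
t=4.000: state=(0.266, 0.226, 0.507)
t=4.500: state=(0.214, 0.194, 0.592)
t=5.000: state=(0.179, 0.158, 0.663)
t=5.500: state=(0.154, 0.125, 0.720)
t=6.000: state=(0.138, 0.097, 0.765)
t=6.280: state=(0.131, 0.084, 0.785)
compare at T: S=0.131, I=0.084, R=0.785

largest component: R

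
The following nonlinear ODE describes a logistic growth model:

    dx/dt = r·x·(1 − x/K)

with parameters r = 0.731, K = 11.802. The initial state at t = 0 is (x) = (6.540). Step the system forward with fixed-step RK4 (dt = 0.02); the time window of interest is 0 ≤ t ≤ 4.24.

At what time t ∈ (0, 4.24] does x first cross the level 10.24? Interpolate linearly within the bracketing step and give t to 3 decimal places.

t=0.000: state=(6.540)
step 1 (dt=0.02): k1=(2.132), k2=(2.130), k3=(2.130), k4=(2.128); state += dt/6·(k1+2k2+2k3+k4)
t=0.020: state=(6.583)
t=0.040: state=(6.625)
t=0.060: state=(6.668)
continuing one RK4 step at a time; state shown every 10 steps (Δt=0.2):
t=0.200: state=(6.962)
t=0.400: state=(7.373)
t=0.600: state=(7.770)
t=0.800: state=(8.149)
t=1.000: state=(8.507)
t=1.200: state=(8.843)
t=1.400: state=(9.155)
t=1.600: state=(9.443)
t=1.800: state=(9.707)
t=2.000: state=(9.947)
t=2.200: state=(10.164)
t=2.260: state=(10.225)
next step: t=2.280: state=(10.245) — x has crossed 10.24
linear interpolation between t=2.260 (10.22524) and t=2.280 (10.24510) → t≈2.275

t = 2.275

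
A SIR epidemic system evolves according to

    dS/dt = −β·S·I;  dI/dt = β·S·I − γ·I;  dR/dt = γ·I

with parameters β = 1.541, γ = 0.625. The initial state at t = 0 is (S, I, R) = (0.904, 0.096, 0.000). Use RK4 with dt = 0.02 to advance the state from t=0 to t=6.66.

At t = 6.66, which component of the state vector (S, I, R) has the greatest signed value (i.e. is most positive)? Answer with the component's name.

t=0.000: state=(0.904, 0.096, 0.000)
step 1 (dt=0.02): k1=(-0.134, 0.074, 0.060), k2=(-0.135, 0.074, 0.060), k3=(-0.135, 0.074, 0.060), k4=(-0.135, 0.074, 0.061); state += dt/6·(k1+2k2+2k3+k4)
t=0.020: state=(0.901, 0.097, 0.001)
t=0.040: state=(0.899, 0.099, 0.002)
t=0.060: state=(0.896, 0.100, 0.004)
continuing one RK4 step at a time; state shown every 25 steps (Δt=0.5):
t=0.500: state=(0.827, 0.137, 0.036)
t=1.000: state=(0.731, 0.183, 0.086)
t=1.500: state=(0.624, 0.226, 0.150)
t=2.000: state=(0.518, 0.256, 0.226)
t=2.500: state=(0.423, 0.269, 0.308)
t=3.000: state=(0.344, 0.264, 0.392)
t=3.500: state=(0.282, 0.246, 0.472)
t=4.000: state=(0.236, 0.219, 0.545)
t=4.500: state=(0.202, 0.190, 0.609)
t=5.000: state=(0.176, 0.160, 0.663)
t=5.500: state=(0.157, 0.133, 0.709)
t=6.000: state=(0.143, 0.110, 0.747)
t=6.500: state=(0.133, 0.089, 0.778)
t=6.660: state=(0.130, 0.083, 0.787)
compare at T: S=0.130, I=0.083, R=0.787

largest component: R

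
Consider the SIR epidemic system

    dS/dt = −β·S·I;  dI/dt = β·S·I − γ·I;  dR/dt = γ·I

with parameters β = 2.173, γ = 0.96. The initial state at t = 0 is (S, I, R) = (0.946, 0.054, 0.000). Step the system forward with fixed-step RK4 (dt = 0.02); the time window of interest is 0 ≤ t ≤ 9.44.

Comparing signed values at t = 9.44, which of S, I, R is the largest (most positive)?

t=0.000: state=(0.946, 0.054, 0.000)
step 1 (dt=0.02): k1=(-0.111, 0.059, 0.052), k2=(-0.112, 0.060, 0.052), k3=(-0.112, 0.060, 0.052), k4=(-0.113, 0.060, 0.053); state += dt/6·(k1+2k2+2k3+k4)
t=0.020: state=(0.944, 0.055, 0.001)
t=0.040: state=(0.941, 0.056, 0.002)
t=0.060: state=(0.939, 0.058, 0.003)
continuing one RK4 step at a time; state shown every 25 steps (Δt=0.5):
t=0.500: state=(0.876, 0.090, 0.034)
t=1.000: state=(0.775, 0.137, 0.088)
t=1.500: state=(0.650, 0.184, 0.166)
t=2.000: state=(0.522, 0.215, 0.263)
t=2.500: state=(0.411, 0.221, 0.368)
t=3.000: state=(0.326, 0.203, 0.471)
t=3.500: state=(0.265, 0.173, 0.561)
t=4.000: state=(0.224, 0.140, 0.636)
t=4.500: state=(0.196, 0.108, 0.696)
t=5.000: state=(0.177, 0.082, 0.741)
t=5.500: state=(0.164, 0.061, 0.775)
t=6.000: state=(0.154, 0.045, 0.801)
t=6.500: state=(0.148, 0.033, 0.819)
t=7.000: state=(0.144, 0.024, 0.833)
t=7.500: state=(0.141, 0.017, 0.842)
t=8.000: state=(0.138, 0.012, 0.849)
t=8.500: state=(0.137, 0.009, 0.854)
t=9.000: state=(0.136, 0.006, 0.858)
t=9.440: state=(0.135, 0.005, 0.860)
compare at T: S=0.135, I=0.005, R=0.860

largest component: R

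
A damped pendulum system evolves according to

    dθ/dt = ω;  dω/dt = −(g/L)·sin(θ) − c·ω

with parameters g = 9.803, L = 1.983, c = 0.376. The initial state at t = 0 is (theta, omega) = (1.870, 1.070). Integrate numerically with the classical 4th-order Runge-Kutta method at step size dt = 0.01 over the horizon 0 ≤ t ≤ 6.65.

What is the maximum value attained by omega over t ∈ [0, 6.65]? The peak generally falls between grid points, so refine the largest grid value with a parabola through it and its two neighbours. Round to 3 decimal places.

t=0.000: state=(1.870, 1.070)
step 1 (dt=0.01): k1=(1.070, -5.126), k2=(1.044, -5.109), k3=(1.044, -5.109), k4=(1.019, -5.092); state += dt/6·(k1+2k2+2k3+k4)
t=0.010: state=(1.880, 1.019)
t=0.020: state=(1.890, 0.968)
t=0.030: state=(1.900, 0.918)
continuing one RK4 step at a time; state shown every 25 steps (Δt=0.25):
t=0.250: state=(1.985, -0.120)
t=0.500: state=(1.818, -1.215)
t=0.750: state=(1.380, -2.274)
t=1.000: state=(0.701, -3.075)
t=1.250: state=(-0.095, -3.137)
t=1.500: state=(-0.793, -2.336)
t=1.750: state=(-1.228, -1.117)
t=2.000: state=(-1.351, 0.124)
t=2.250: state=(-1.176, 1.243)
t=2.500: state=(-0.750, 2.103)
t=2.750: state=(-0.169, 2.432)
t=3.000: state=(0.406, 2.062)
t=3.250: state=(0.819, 1.183)
t=3.500: state=(0.984, 0.136)
t=3.750: state=(0.893, -0.841)
t=4.000: state=(0.585, -1.568)
t=4.250: state=(0.147, -1.848)
t=4.500: state=(-0.293, -1.586)
t=4.750: state=(-0.612, -0.913)
t=5.000: state=(-0.736, -0.078)
t=5.250: state=(-0.656, 0.699)
t=5.500: state=(-0.407, 1.242)
t=5.750: state=(-0.067, 1.406)
t=6.000: state=(0.262, 1.157)
t=6.250: state=(0.487, 0.608)
t=6.500: state=(0.557, -0.049)
t=6.650: state=(0.521, -0.419)
largest grid value and its neighbours: omega(2.730)=2.43169, omega(2.740)=2.43266, omega(2.750)=2.43243
parabola through these three points peaks at t≈2.743 with omega≈2.43271

max omega = 2.433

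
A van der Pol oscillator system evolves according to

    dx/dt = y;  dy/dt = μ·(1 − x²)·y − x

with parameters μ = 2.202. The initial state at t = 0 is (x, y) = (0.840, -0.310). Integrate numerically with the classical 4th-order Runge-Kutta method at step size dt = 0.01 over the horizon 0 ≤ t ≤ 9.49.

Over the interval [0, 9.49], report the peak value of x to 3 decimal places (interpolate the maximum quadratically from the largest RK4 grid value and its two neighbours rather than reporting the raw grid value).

t=0.000: state=(0.840, -0.310)
step 1 (dt=0.01): k1=(-0.310, -1.041), k2=(-0.315, -1.045), k3=(-0.315, -1.045), k4=(-0.320, -1.048); state += dt/6·(k1+2k2+2k3+k4)
t=0.010: state=(0.837, -0.320)
t=0.020: state=(0.834, -0.331)
t=0.030: state=(0.830, -0.342)
continuing one RK4 step at a time; state shown every 50 steps (Δt=0.5):
t=0.500: state=(0.528, -1.027)
t=1.000: state=(-0.398, -2.985)
t=1.500: state=(-1.810, -1.193)
t=2.000: state=(-1.900, 0.243)
t=2.500: state=(-1.743, 0.357)
t=3.000: state=(-1.546, 0.438)
t=3.500: state=(-1.294, 0.586)
t=4.000: state=(-0.926, 0.950)
t=4.500: state=(-0.194, 2.292)
t=5.000: state=(1.523, 3.173)
t=5.500: state=(2.016, -0.118)
t=6.000: state=(1.890, -0.313)
t=6.500: state=(1.719, -0.369)
t=7.000: state=(1.516, -0.453)
t=7.500: state=(1.254, -0.616)
t=8.000: state=(0.859, -1.041)
t=8.500: state=(0.026, -2.664)
t=9.000: state=(-1.712, -2.389)
t=9.490: state=(-2.008, 0.177)
largest grid value and its neighbours: x(5.420)=2.02108, x(5.430)=2.02109, x(5.440)=2.02090
parabola through these three points peaks at t≈5.425 with x≈2.02111

max x = 2.021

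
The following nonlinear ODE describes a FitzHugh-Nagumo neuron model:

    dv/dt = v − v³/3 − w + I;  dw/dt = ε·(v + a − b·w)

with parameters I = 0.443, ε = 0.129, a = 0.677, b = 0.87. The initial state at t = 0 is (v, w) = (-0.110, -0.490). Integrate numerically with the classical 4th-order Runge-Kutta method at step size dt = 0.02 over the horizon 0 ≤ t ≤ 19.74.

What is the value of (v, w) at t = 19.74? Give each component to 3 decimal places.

(v, w) = (-1.409, -0.117)

t=0.000: state=(-0.110, -0.490)
step 1 (dt=0.02): k1=(0.823, 0.128), k2=(0.830, 0.129), k3=(0.830, 0.129), k4=(0.837, 0.130); state += dt/6·(k1+2k2+2k3+k4)
t=0.020: state=(-0.093, -0.487)
t=0.040: state=(-0.077, -0.485)
t=0.060: state=(-0.059, -0.482)
continuing one RK4 step at a time; state shown every 50 steps (Δt=1):
t=1.000: state=(1.089, -0.301)
t=2.000: state=(1.857, 0.008)
t=3.000: state=(1.835, 0.317)
t=4.000: state=(1.722, 0.583)
t=5.000: state=(1.598, 0.807)
t=6.000: state=(1.468, 0.991)
t=7.000: state=(1.328, 1.139)
t=8.000: state=(1.168, 1.253)
t=9.000: state=(0.973, 1.333)
t=10.000: state=(0.696, 1.377)
t=11.000: state=(0.189, 1.371)
t=12.000: state=(-0.968, 1.268)
t=13.000: state=(-1.884, 1.026)
t=14.000: state=(-1.903, 0.766)
t=15.000: state=(-1.819, 0.540)
t=16.000: state=(-1.729, 0.349)
t=17.000: state=(-1.642, 0.189)
t=18.000: state=(-1.555, 0.057)
t=19.000: state=(-1.471, -0.051)
t=19.740: state=(-1.409, -0.117)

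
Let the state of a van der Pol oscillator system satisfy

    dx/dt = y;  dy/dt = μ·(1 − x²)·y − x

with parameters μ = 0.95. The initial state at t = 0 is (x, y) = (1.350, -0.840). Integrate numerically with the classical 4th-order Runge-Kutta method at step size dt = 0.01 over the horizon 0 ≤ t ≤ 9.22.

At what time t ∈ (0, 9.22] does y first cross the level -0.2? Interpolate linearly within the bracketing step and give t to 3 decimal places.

t=0.000: state=(1.350, -0.840)
step 1 (dt=0.01): k1=(-0.840, -0.694), k2=(-0.843, -0.696), k3=(-0.843, -0.696), k4=(-0.847, -0.698); state += dt/6·(k1+2k2+2k3+k4)
t=0.010: state=(1.342, -0.847)
t=0.020: state=(1.333, -0.854)
t=0.030: state=(1.324, -0.861)
continuing one RK4 step at a time; state shown every 50 steps (Δt=0.5):
t=0.500: state=(0.828, -1.290)
t=1.000: state=(-0.008, -2.127)
t=1.500: state=(-1.233, -2.395)
t=2.000: state=(-1.958, -0.461)
t=2.090: state=(-1.987, -0.202)
next step: t=2.100: state=(-1.989, -0.177) — y has crossed -0.2
linear interpolation between t=2.090 (-0.20233) and t=2.100 (-0.17713) → t≈2.091

t = 2.091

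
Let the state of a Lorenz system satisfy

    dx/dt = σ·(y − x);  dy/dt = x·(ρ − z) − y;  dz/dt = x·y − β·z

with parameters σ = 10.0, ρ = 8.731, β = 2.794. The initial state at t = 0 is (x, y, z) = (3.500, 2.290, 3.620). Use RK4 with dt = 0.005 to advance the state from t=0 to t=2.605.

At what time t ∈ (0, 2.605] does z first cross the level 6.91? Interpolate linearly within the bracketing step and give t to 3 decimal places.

t = 0.378

t=0.000: state=(3.500, 2.290, 3.620)
step 1 (dt=0.005): k1=(-12.100, 15.599, -2.099), k2=(-11.408, 15.423, -2.019), k3=(-11.429, 15.432, -2.017), k4=(-10.757, 15.264, -1.936); state += dt/6·(k1+2k2+2k3+k4)
t=0.005: state=(3.443, 2.367, 3.610)
t=0.010: state=(3.392, 2.443, 3.601)
t=0.015: state=(3.348, 2.517, 3.592)
continuing one RK4 step at a time; state shown every 20 steps (Δt=0.1):
t=0.100: state=(3.252, 3.664, 3.591)
t=0.200: state=(4.000, 4.998, 4.090)
t=0.300: state=(5.113, 6.270, 5.369)
t=0.375: state=(5.922, 6.868, 6.841)
next step: t=0.380: state=(5.969, 6.888, 6.949) — z has crossed 6.91
linear interpolation between t=0.375 (6.84116) and t=0.380 (6.94932) → t≈0.378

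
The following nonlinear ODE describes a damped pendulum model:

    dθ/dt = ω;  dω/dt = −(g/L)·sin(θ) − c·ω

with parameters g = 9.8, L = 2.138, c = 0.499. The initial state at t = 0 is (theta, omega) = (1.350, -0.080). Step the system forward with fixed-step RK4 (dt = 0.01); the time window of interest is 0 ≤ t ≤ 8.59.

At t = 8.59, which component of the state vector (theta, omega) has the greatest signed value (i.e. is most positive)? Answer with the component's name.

t=0.000: state=(1.350, -0.080)
step 1 (dt=0.01): k1=(-0.080, -4.433), k2=(-0.102, -4.421), k3=(-0.102, -4.421), k4=(-0.124, -4.409); state += dt/6·(k1+2k2+2k3+k4)
t=0.010: state=(1.349, -0.124)
t=0.020: state=(1.348, -0.168)
t=0.030: state=(1.346, -0.212)
continuing one RK4 step at a time; state shown every 50 steps (Δt=0.5):
t=0.500: state=(0.817, -1.888)
t=1.000: state=(-0.247, -1.979)
t=1.500: state=(-0.862, -0.355)
t=2.000: state=(-0.623, 1.177)
t=2.500: state=(0.096, 1.425)
t=3.000: state=(0.571, 0.347)
t=3.500: state=(0.437, -0.787)
t=4.000: state=(-0.056, -0.990)
t=4.500: state=(-0.389, -0.250)
t=5.000: state=(-0.298, 0.548)
t=5.500: state=(0.043, 0.680)
t=6.000: state=(0.269, 0.161)
t=6.500: state=(0.200, -0.389)
t=7.000: state=(-0.037, -0.464)
t=7.500: state=(-0.188, -0.096)
t=8.000: state=(-0.133, 0.278)
t=8.500: state=(0.032, 0.315)
t=8.590: state=(0.059, 0.283)
compare at T: theta=0.059, omega=0.283

largest component: omega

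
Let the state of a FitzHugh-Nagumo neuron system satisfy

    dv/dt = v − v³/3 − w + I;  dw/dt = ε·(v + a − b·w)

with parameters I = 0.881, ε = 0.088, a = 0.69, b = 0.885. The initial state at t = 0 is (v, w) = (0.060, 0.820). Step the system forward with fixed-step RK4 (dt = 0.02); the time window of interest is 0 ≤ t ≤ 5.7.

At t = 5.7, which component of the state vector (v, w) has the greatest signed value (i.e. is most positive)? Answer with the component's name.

largest component: v

t=0.000: state=(0.060, 0.820)
step 1 (dt=0.02): k1=(0.121, 0.002), k2=(0.122, 0.002), k3=(0.122, 0.002), k4=(0.123, 0.002); state += dt/6·(k1+2k2+2k3+k4)
t=0.020: state=(0.062, 0.820)
t=0.040: state=(0.065, 0.820)
t=0.060: state=(0.067, 0.820)
continuing one RK4 step at a time; state shown every 10 steps (Δt=0.2):
t=0.200: state=(0.087, 0.821)
t=0.400: state=(0.119, 0.822)
t=0.600: state=(0.158, 0.824)
t=0.800: state=(0.205, 0.826)
t=1.000: state=(0.262, 0.829)
t=1.200: state=(0.329, 0.834)
t=1.400: state=(0.408, 0.839)
t=1.600: state=(0.499, 0.846)
t=1.800: state=(0.604, 0.855)
t=2.000: state=(0.722, 0.865)
t=2.200: state=(0.848, 0.878)
t=2.400: state=(0.979, 0.892)
t=2.600: state=(1.108, 0.909)
t=2.800: state=(1.227, 0.927)
t=3.000: state=(1.332, 0.947)
t=3.200: state=(1.418, 0.969)
t=3.400: state=(1.484, 0.991)
t=3.600: state=(1.532, 1.014)
t=3.800: state=(1.565, 1.038)
t=4.000: state=(1.586, 1.061)
t=4.200: state=(1.597, 1.085)
t=4.400: state=(1.601, 1.108)
t=4.600: state=(1.600, 1.131)
t=4.800: state=(1.595, 1.153)
t=5.000: state=(1.588, 1.175)
t=5.200: state=(1.579, 1.197)
t=5.400: state=(1.569, 1.218)
t=5.600: state=(1.557, 1.238)
t=5.700: state=(1.551, 1.248)
compare at T: v=1.551, w=1.248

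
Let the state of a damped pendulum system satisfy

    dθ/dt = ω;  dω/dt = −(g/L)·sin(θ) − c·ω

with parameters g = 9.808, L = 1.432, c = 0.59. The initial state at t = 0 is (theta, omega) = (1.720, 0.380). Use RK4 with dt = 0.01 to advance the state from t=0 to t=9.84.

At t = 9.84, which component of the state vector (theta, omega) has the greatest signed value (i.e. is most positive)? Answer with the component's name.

t=0.000: state=(1.720, 0.380)
step 1 (dt=0.01): k1=(0.380, -6.997), k2=(0.345, -6.975), k3=(0.345, -6.975), k4=(0.310, -6.953); state += dt/6·(k1+2k2+2k3+k4)
t=0.010: state=(1.723, 0.310)
t=0.020: state=(1.726, 0.241)
t=0.030: state=(1.728, 0.172)
continuing one RK4 step at a time; state shown every 50 steps (Δt=0.5):
t=0.500: state=(1.114, -2.627)
t=1.000: state=(-0.435, -2.758)
t=1.500: state=(-1.089, 0.239)
t=2.000: state=(-0.368, 2.247)
t=2.500: state=(0.600, 1.135)
t=3.000: state=(0.595, -1.040)
t=3.500: state=(-0.131, -1.436)
t=4.000: state=(-0.507, 0.059)
t=4.500: state=(-0.155, 1.101)
t=5.000: state=(0.302, 0.494)
t=5.500: state=(0.260, -0.581)
t=6.000: state=(-0.101, -0.648)
t=6.500: state=(-0.241, 0.128)
t=7.000: state=(-0.038, 0.544)
t=7.500: state=(0.161, 0.158)
t=8.000: state=(0.104, -0.331)
t=8.500: state=(-0.072, -0.272)
t=9.000: state=(-0.111, 0.120)
t=9.500: state=(0.002, 0.258)
t=9.840: state=(0.071, 0.123)
compare at T: theta=0.071, omega=0.123

largest component: omega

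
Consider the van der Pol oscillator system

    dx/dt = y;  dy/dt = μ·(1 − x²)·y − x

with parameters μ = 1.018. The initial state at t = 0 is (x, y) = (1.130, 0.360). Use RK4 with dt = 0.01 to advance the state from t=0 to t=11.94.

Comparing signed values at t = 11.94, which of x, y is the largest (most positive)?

largest component: y

t=0.000: state=(1.130, 0.360)
step 1 (dt=0.01): k1=(0.360, -1.231), k2=(0.354, -1.233), k3=(0.354, -1.233), k4=(0.348, -1.234); state += dt/6·(k1+2k2+2k3+k4)
t=0.010: state=(1.134, 0.348)
t=0.020: state=(1.137, 0.335)
t=0.030: state=(1.140, 0.323)
continuing one RK4 step at a time; state shown every 50 steps (Δt=0.5):
t=0.500: state=(1.158, -0.233)
t=1.000: state=(0.913, -0.742)
t=1.500: state=(0.396, -1.372)
t=2.000: state=(-0.506, -2.215)
t=2.500: state=(-1.554, -1.523)
t=3.000: state=(-1.882, 0.023)
t=3.500: state=(-1.714, 0.551)
t=4.000: state=(-1.367, 0.838)
t=4.500: state=(-0.852, 1.269)
t=5.000: state=(-0.023, 2.141)
t=5.500: state=(1.236, 2.487)
t=6.000: state=(1.971, 0.429)
t=6.500: state=(1.922, -0.422)
t=7.000: state=(1.639, -0.689)
t=7.500: state=(1.230, -0.967)
t=8.000: state=(0.629, -1.507)
t=8.500: state=(-0.363, -2.504)
t=9.000: state=(-1.609, -1.870)
t=9.500: state=(-2.009, 0.004)
t=10.000: state=(-1.846, 0.530)
t=10.500: state=(-1.522, 0.766)
t=11.000: state=(-1.064, 1.099)
t=11.500: state=(-0.363, 1.791)
t=11.940: state=(0.626, 2.655)
compare at T: x=0.626, y=2.655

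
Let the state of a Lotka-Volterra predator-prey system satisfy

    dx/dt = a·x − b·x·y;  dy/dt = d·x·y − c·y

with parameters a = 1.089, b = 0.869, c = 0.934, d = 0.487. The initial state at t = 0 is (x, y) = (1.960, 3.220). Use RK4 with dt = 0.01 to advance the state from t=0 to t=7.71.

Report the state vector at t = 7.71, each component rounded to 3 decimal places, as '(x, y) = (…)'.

t=0.000: state=(1.960, 3.220)
step 1 (dt=0.01): k1=(-3.350, 0.066), k2=(-3.322, 0.040), k3=(-3.322, 0.040), k4=(-3.294, 0.014); state += dt/6·(k1+2k2+2k3+k4)
t=0.010: state=(1.927, 3.220)
t=0.020: state=(1.894, 3.220)
t=0.030: state=(1.862, 3.220)
continuing one RK4 step at a time; state shown every 25 steps (Δt=0.25):
t=0.250: state=(1.290, 3.097)
t=0.500: state=(0.891, 2.794)
t=0.750: state=(0.663, 2.429)
t=1.000: state=(0.535, 2.067)
t=1.250: state=(0.465, 1.738)
t=1.500: state=(0.432, 1.453)
t=1.750: state=(0.425, 1.212)
t=2.000: state=(0.438, 1.011)
t=2.250: state=(0.471, 0.846)
t=2.500: state=(0.522, 0.711)
t=2.750: state=(0.594, 0.603)
t=3.000: state=(0.691, 0.516)
t=3.250: state=(0.818, 0.447)
t=3.500: state=(0.980, 0.395)
t=3.750: state=(1.186, 0.357)
t=4.000: state=(1.445, 0.331)
t=4.250: state=(1.769, 0.319)
t=4.500: state=(2.167, 0.320)
t=4.750: state=(2.649, 0.340)
t=5.000: state=(3.217, 0.384)
t=5.250: state=(3.853, 0.468)
t=5.500: state=(4.504, 0.616)
t=5.750: state=(5.042, 0.874)
t=6.000: state=(5.246, 1.301)
t=6.250: state=(4.870, 1.919)
t=6.500: state=(3.907, 2.604)
t=6.750: state=(2.748, 3.090)
t=7.000: state=(1.806, 3.217)
t=7.250: state=(1.196, 3.049)
t=7.500: state=(0.837, 2.726)
t=7.710: state=(0.658, 2.417)

(x, y) = (0.658, 2.417)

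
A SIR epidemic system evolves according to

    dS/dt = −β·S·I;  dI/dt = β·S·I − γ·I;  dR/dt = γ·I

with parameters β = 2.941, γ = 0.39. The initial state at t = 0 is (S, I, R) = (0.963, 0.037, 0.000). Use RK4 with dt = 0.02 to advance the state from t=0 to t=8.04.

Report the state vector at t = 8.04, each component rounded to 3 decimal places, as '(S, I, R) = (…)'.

(S, I, R) = (0.001, 0.076, 0.923)

t=0.000: state=(0.963, 0.037, 0.000)
step 1 (dt=0.02): k1=(-0.105, 0.090, 0.014), k2=(-0.107, 0.092, 0.015), k3=(-0.107, 0.092, 0.015), k4=(-0.110, 0.095, 0.015); state += dt/6·(k1+2k2+2k3+k4)
t=0.020: state=(0.961, 0.039, 0.000)
t=0.040: state=(0.959, 0.041, 0.001)
t=0.060: state=(0.956, 0.043, 0.001)
continuing one RK4 step at a time; state shown every 25 steps (Δt=0.5):
t=0.500: state=(0.868, 0.118, 0.014)
t=1.000: state=(0.645, 0.302, 0.053)
t=1.500: state=(0.351, 0.515, 0.134)
t=2.000: state=(0.152, 0.603, 0.245)
t=2.500: state=(0.063, 0.576, 0.361)
t=3.000: state=(0.028, 0.505, 0.467)
t=3.500: state=(0.014, 0.428, 0.558)
t=4.000: state=(0.008, 0.358, 0.634)
t=4.500: state=(0.005, 0.297, 0.698)
t=5.000: state=(0.003, 0.246, 0.751)
t=5.500: state=(0.002, 0.203, 0.794)
t=6.000: state=(0.002, 0.168, 0.830)
t=6.500: state=(0.001, 0.138, 0.860)
t=7.000: state=(0.001, 0.114, 0.885)
t=7.500: state=(0.001, 0.094, 0.905)
t=8.000: state=(0.001, 0.077, 0.922)
t=8.040: state=(0.001, 0.076, 0.923)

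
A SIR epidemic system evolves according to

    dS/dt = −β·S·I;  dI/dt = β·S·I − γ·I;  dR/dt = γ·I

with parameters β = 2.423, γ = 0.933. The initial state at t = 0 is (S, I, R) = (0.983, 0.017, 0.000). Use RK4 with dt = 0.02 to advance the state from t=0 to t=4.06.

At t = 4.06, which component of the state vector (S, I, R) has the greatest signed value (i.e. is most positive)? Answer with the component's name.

largest component: R

t=0.000: state=(0.983, 0.017, 0.000)
step 1 (dt=0.02): k1=(-0.040, 0.025, 0.016), k2=(-0.041, 0.025, 0.016), k3=(-0.041, 0.025, 0.016), k4=(-0.042, 0.025, 0.016); state += dt/6·(k1+2k2+2k3+k4)
t=0.020: state=(0.982, 0.017, 0.000)
t=0.040: state=(0.981, 0.018, 0.001)
t=0.060: state=(0.980, 0.019, 0.001)
continuing one RK4 step at a time; state shown every 10 steps (Δt=0.2):
t=0.200: state=(0.974, 0.023, 0.004)
t=0.400: state=(0.961, 0.030, 0.009)
t=0.600: state=(0.945, 0.040, 0.015)
t=0.800: state=(0.925, 0.052, 0.024)
t=1.000: state=(0.899, 0.067, 0.035)
t=1.200: state=(0.866, 0.085, 0.049)
t=1.400: state=(0.827, 0.106, 0.066)
t=1.600: state=(0.781, 0.130, 0.088)
t=1.800: state=(0.729, 0.156, 0.115)
t=2.000: state=(0.672, 0.182, 0.147)
t=2.200: state=(0.611, 0.206, 0.183)
t=2.400: state=(0.551, 0.226, 0.223)
t=2.600: state=(0.491, 0.242, 0.267)
t=2.800: state=(0.436, 0.251, 0.313)
t=3.000: state=(0.386, 0.254, 0.360)
t=3.200: state=(0.341, 0.251, 0.407)
t=3.400: state=(0.303, 0.244, 0.454)
t=3.600: state=(0.270, 0.232, 0.498)
t=3.800: state=(0.242, 0.218, 0.540)
t=4.000: state=(0.218, 0.202, 0.579)
t=4.060: state=(0.212, 0.197, 0.591)
compare at T: S=0.212, I=0.197, R=0.591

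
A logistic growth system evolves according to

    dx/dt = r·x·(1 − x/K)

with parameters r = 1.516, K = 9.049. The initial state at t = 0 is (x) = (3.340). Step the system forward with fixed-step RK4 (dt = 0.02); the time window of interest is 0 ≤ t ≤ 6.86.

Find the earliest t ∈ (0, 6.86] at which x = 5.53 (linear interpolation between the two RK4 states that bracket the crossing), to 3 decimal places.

t = 0.652

t=0.000: state=(3.340)
step 1 (dt=0.02): k1=(3.195), k2=(3.207), k3=(3.207), k4=(3.219); state += dt/6·(k1+2k2+2k3+k4)
t=0.020: state=(3.404)
t=0.040: state=(3.469)
t=0.060: state=(3.534)
continuing one RK4 step at a time; state shown every 25 steps (Δt=0.5):
t=0.500: state=(5.025)
t=0.640: state=(5.492)
next step: t=0.660: state=(5.557) — x has crossed 5.53
linear interpolation between t=0.640 (5.49155) and t=0.660 (5.55679) → t≈0.652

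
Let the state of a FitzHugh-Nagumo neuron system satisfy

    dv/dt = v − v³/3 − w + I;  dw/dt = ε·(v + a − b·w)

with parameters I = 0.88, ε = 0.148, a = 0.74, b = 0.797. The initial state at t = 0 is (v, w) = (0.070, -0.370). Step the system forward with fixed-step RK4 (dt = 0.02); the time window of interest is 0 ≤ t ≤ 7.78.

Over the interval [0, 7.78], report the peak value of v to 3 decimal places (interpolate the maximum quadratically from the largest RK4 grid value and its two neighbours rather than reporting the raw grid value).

max v = 1.997

t=0.000: state=(0.070, -0.370)
step 1 (dt=0.02): k1=(1.320, 0.164), k2=(1.331, 0.165), k3=(1.331, 0.165), k4=(1.343, 0.167); state += dt/6·(k1+2k2+2k3+k4)
t=0.020: state=(0.097, -0.367)
t=0.040: state=(0.124, -0.363)
t=0.060: state=(0.151, -0.360)
continuing one RK4 step at a time; state shown every 25 steps (Δt=0.5):
t=0.500: state=(0.867, -0.263)
t=1.000: state=(1.654, -0.102)
t=1.500: state=(1.964, 0.090)
t=2.000: state=(1.993, 0.281)
t=2.500: state=(1.951, 0.460)
t=3.000: state=(1.895, 0.625)
t=3.500: state=(1.835, 0.776)
t=4.000: state=(1.774, 0.915)
t=4.500: state=(1.713, 1.041)
t=5.000: state=(1.651, 1.155)
t=5.500: state=(1.588, 1.259)
t=6.000: state=(1.525, 1.351)
t=6.500: state=(1.460, 1.434)
t=7.000: state=(1.393, 1.508)
t=7.500: state=(1.324, 1.572)
t=7.780: state=(1.283, 1.605)
largest grid value and its neighbours: v(1.820)=1.99671, v(1.840)=1.99683, v(1.860)=1.99680
parabola through these three points peaks at t≈1.845 with v≈1.99684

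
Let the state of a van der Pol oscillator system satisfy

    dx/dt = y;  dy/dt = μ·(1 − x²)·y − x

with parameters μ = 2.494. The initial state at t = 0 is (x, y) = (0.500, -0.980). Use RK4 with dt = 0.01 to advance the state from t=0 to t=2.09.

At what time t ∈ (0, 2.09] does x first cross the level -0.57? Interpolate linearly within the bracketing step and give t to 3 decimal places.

t=0.000: state=(0.500, -0.980)
step 1 (dt=0.01): k1=(-0.980, -2.333), k2=(-0.992, -2.362), k3=(-0.992, -2.362), k4=(-1.004, -2.392); state += dt/6·(k1+2k2+2k3+k4)
t=0.010: state=(0.490, -1.004)
t=0.020: state=(0.480, -1.028)
t=0.030: state=(0.470, -1.053)
continuing one RK4 step at a time; state shown every 10 steps (Δt=0.1):
t=0.100: state=(0.389, -1.246)
t=0.200: state=(0.248, -1.594)
t=0.300: state=(0.067, -2.049)
t=0.400: state=(-0.166, -2.621)
t=0.500: state=(-0.459, -3.246)
t=0.530: state=(-0.559, -3.415)
next step: t=0.540: state=(-0.594, -3.466) — x has crossed -0.57
linear interpolation between t=0.530 (-0.55925) and t=0.540 (-0.59366) → t≈0.533

t = 0.533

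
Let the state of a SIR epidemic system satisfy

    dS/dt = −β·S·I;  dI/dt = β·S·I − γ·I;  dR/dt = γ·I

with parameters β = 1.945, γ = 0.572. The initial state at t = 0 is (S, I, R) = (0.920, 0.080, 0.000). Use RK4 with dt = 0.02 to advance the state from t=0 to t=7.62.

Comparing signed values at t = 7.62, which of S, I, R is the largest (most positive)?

t=0.000: state=(0.920, 0.080, 0.000)
step 1 (dt=0.02): k1=(-0.143, 0.097, 0.046), k2=(-0.145, 0.098, 0.046), k3=(-0.145, 0.098, 0.046), k4=(-0.146, 0.099, 0.047); state += dt/6·(k1+2k2+2k3+k4)
t=0.020: state=(0.917, 0.082, 0.001)
t=0.040: state=(0.914, 0.084, 0.002)
t=0.060: state=(0.911, 0.086, 0.003)
continuing one RK4 step at a time; state shown every 25 steps (Δt=0.5):
t=0.500: state=(0.828, 0.141, 0.031)
t=1.000: state=(0.694, 0.223, 0.083)
t=1.500: state=(0.537, 0.305, 0.159)
t=2.000: state=(0.387, 0.358, 0.254)
t=2.500: state=(0.271, 0.370, 0.359)
t=3.000: state=(0.191, 0.347, 0.462)
t=3.500: state=(0.139, 0.305, 0.556)
t=4.000: state=(0.106, 0.258, 0.636)
t=4.500: state=(0.084, 0.212, 0.704)
t=5.000: state=(0.070, 0.172, 0.758)
t=5.500: state=(0.060, 0.137, 0.802)
t=6.000: state=(0.053, 0.109, 0.838)
t=6.500: state=(0.049, 0.086, 0.865)
t=7.000: state=(0.045, 0.068, 0.887)
t=7.500: state=(0.042, 0.053, 0.904)
t=7.620: state=(0.042, 0.050, 0.908)
compare at T: S=0.042, I=0.050, R=0.908

largest component: R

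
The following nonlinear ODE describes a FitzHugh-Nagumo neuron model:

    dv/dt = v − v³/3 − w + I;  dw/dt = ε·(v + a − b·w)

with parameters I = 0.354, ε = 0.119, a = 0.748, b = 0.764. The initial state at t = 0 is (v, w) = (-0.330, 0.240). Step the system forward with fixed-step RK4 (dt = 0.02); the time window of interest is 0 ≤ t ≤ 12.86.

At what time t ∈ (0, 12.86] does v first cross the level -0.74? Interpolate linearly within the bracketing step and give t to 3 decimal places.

t = 1.173

t=0.000: state=(-0.330, 0.240)
step 1 (dt=0.02): k1=(-0.204, 0.028), k2=(-0.206, 0.028), k3=(-0.206, 0.028), k4=(-0.208, 0.027); state += dt/6·(k1+2k2+2k3+k4)
t=0.020: state=(-0.334, 0.241)
t=0.040: state=(-0.338, 0.241)
t=0.060: state=(-0.343, 0.242)
continuing one RK4 step at a time; state shown every 25 steps (Δt=0.5):
t=0.500: state=(-0.461, 0.250)
t=1.000: state=(-0.657, 0.250)
t=1.160: state=(-0.733, 0.248)
next step: t=1.180: state=(-0.743, 0.247) — v has crossed -0.74
linear interpolation between t=1.160 (-0.73341) and t=1.180 (-0.74337) → t≈1.173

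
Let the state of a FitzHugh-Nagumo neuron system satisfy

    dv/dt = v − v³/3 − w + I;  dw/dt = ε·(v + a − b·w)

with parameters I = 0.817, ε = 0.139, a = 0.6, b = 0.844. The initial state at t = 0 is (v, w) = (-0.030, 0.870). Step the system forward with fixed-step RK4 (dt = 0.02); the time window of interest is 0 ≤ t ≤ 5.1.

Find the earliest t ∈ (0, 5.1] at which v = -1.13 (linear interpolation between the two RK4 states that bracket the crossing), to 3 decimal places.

t=0.000: state=(-0.030, 0.870)
step 1 (dt=0.02): k1=(-0.083, -0.023), k2=(-0.084, -0.023), k3=(-0.084, -0.023), k4=(-0.084, -0.023); state += dt/6·(k1+2k2+2k3+k4)
t=0.020: state=(-0.032, 0.870)
t=0.040: state=(-0.033, 0.869)
t=0.060: state=(-0.035, 0.869)
continuing one RK4 step at a time; state shown every 10 steps (Δt=0.2):
t=0.200: state=(-0.048, 0.865)
t=0.400: state=(-0.069, 0.860)
t=0.600: state=(-0.093, 0.854)
t=0.800: state=(-0.121, 0.848)
t=1.000: state=(-0.153, 0.841)
t=1.200: state=(-0.192, 0.833)
t=1.400: state=(-0.236, 0.825)
t=1.600: state=(-0.288, 0.815)
t=1.800: state=(-0.347, 0.804)
t=2.000: state=(-0.416, 0.791)
t=2.200: state=(-0.494, 0.777)
t=2.400: state=(-0.581, 0.761)
t=2.600: state=(-0.677, 0.742)
t=2.800: state=(-0.780, 0.721)
t=3.000: state=(-0.887, 0.698)
t=3.200: state=(-0.993, 0.673)
t=3.400: state=(-1.094, 0.645)
t=3.460: state=(-1.123, 0.636)
next step: t=3.480: state=(-1.132, 0.633) — v has crossed -1.13
linear interpolation between t=3.460 (-1.12259) and t=3.480 (-1.13194) → t≈3.476

t = 3.476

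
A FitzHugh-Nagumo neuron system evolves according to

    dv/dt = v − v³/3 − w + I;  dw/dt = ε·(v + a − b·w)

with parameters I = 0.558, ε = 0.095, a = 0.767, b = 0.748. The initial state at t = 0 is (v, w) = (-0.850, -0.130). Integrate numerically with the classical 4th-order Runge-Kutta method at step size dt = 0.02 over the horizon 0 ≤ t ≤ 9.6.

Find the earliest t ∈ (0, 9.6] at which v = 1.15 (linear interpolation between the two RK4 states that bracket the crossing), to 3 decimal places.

t = 7.011

t=0.000: state=(-0.850, -0.130)
step 1 (dt=0.02): k1=(0.043, 0.001), k2=(0.043, 0.001), k3=(0.043, 0.001), k4=(0.043, 0.001); state += dt/6·(k1+2k2+2k3+k4)
t=0.020: state=(-0.849, -0.130)
t=0.040: state=(-0.848, -0.130)
t=0.060: state=(-0.847, -0.130)
continuing one RK4 step at a time; state shown every 25 steps (Δt=0.5):
t=0.500: state=(-0.827, -0.129)
t=1.000: state=(-0.802, -0.127)
t=1.500: state=(-0.772, -0.123)
t=2.000: state=(-0.739, -0.118)
t=2.500: state=(-0.700, -0.112)
t=3.000: state=(-0.654, -0.104)
t=3.500: state=(-0.598, -0.094)
t=4.000: state=(-0.527, -0.081)
t=4.500: state=(-0.434, -0.065)
t=5.000: state=(-0.305, -0.044)
t=5.500: state=(-0.118, -0.017)
t=6.000: state=(0.168, 0.020)
t=6.500: state=(0.599, 0.073)
t=7.000: state=(1.138, 0.146)
next step: t=7.020: state=(1.159, 0.150) — v has crossed 1.15
linear interpolation between t=7.000 (1.13838) and t=7.020 (1.15945) → t≈7.011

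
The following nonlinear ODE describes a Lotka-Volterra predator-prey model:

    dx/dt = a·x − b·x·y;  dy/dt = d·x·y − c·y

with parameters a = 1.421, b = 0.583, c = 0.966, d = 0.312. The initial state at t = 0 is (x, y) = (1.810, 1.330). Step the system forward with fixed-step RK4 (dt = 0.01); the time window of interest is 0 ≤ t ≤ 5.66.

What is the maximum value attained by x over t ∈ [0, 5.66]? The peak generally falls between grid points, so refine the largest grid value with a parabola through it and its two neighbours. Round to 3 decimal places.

t=0.000: state=(1.810, 1.330)
step 1 (dt=0.01): k1=(1.169, -0.534), k2=(1.175, -0.530), k3=(1.175, -0.530), k4=(1.182, -0.527); state += dt/6·(k1+2k2+2k3+k4)
t=0.010: state=(1.822, 1.325)
t=0.020: state=(1.834, 1.319)
t=0.030: state=(1.846, 1.314)
continuing one RK4 step at a time; state shown every 20 steps (Δt=0.2):
t=0.200: state=(2.071, 1.237)
t=0.400: state=(2.392, 1.172)
t=0.600: state=(2.779, 1.135)
t=0.800: state=(3.237, 1.128)
t=1.000: state=(3.767, 1.157)
t=1.200: state=(4.357, 1.228)
t=1.400: state=(4.983, 1.355)
t=1.600: state=(5.593, 1.554)
t=1.800: state=(6.101, 1.846)
t=2.000: state=(6.392, 2.250)
t=2.200: state=(6.346, 2.766)
t=2.400: state=(5.905, 3.348)
t=2.600: state=(5.137, 3.900)
t=2.800: state=(4.223, 4.306)
t=3.000: state=(3.351, 4.493)
t=3.200: state=(2.637, 4.460)
t=3.400: state=(2.105, 4.259)
t=3.600: state=(1.731, 3.954)
t=3.800: state=(1.480, 3.601)
t=4.000: state=(1.320, 3.238)
t=4.200: state=(1.228, 2.889)
t=4.400: state=(1.187, 2.567)
t=4.600: state=(1.189, 2.279)
t=4.800: state=(1.230, 2.025)
t=5.000: state=(1.307, 1.807)
t=5.200: state=(1.423, 1.621)
t=5.400: state=(1.580, 1.468)
t=5.600: state=(1.782, 1.343)
t=5.660: state=(1.853, 1.311)
largest grid value and its neighbours: x(2.070)=6.41904, x(2.080)=6.41925, x(2.090)=6.41851
parabola through these three points peaks at t≈2.077 with x≈6.41929

max x = 6.419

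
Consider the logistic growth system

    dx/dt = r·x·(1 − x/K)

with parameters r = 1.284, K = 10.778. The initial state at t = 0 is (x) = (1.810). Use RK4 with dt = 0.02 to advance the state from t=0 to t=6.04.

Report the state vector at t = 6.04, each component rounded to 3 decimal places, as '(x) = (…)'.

(x) = (10.755)

t=0.000: state=(1.810)
step 1 (dt=0.02): k1=(1.934), k2=(1.950), k3=(1.950), k4=(1.967); state += dt/6·(k1+2k2+2k3+k4)
t=0.020: state=(1.849)
t=0.040: state=(1.889)
t=0.060: state=(1.929)
continuing one RK4 step at a time; state shown every 10 steps (Δt=0.2):
t=0.200: state=(2.230)
t=0.400: state=(2.719)
t=0.600: state=(3.273)
t=0.800: state=(3.886)
t=1.000: state=(4.544)
t=1.200: state=(5.229)
t=1.400: state=(5.919)
t=1.600: state=(6.592)
t=1.800: state=(7.228)
t=2.000: state=(7.810)
t=2.200: state=(8.330)
t=2.400: state=(8.782)
t=2.600: state=(9.166)
t=2.800: state=(9.487)
t=3.000: state=(9.752)
t=3.200: state=(9.967)
t=3.400: state=(10.140)
t=3.600: state=(10.277)
t=3.800: state=(10.387)
t=4.000: state=(10.473)
t=4.200: state=(10.540)
t=4.400: state=(10.593)
t=4.600: state=(10.635)
t=4.800: state=(10.667)
t=5.000: state=(10.692)
t=5.200: state=(10.711)
t=5.400: state=(10.726)
t=5.600: state=(10.738)
t=5.800: state=(10.747)
t=6.000: state=(10.754)
t=6.040: state=(10.755)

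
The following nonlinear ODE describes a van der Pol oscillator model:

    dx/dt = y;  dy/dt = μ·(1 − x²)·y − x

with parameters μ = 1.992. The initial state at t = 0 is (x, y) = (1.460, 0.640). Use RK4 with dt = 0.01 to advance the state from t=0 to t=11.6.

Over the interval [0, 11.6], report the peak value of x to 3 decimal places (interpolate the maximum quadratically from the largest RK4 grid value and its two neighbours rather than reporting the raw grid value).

t=0.000: state=(1.460, 0.640)
step 1 (dt=0.01): k1=(0.640, -2.903), k2=(0.625, -2.885), k3=(0.626, -2.885), k4=(0.611, -2.866); state += dt/6·(k1+2k2+2k3+k4)
t=0.010: state=(1.466, 0.611)
t=0.020: state=(1.472, 0.583)
t=0.030: state=(1.478, 0.555)
continuing one RK4 step at a time; state shown every 50 steps (Δt=0.5):
t=0.500: state=(1.513, -0.249)
t=1.000: state=(1.306, -0.552)
t=1.500: state=(0.950, -0.923)
t=2.000: state=(0.265, -2.057)
t=2.500: state=(-1.310, -3.467)
t=3.000: state=(-2.016, -0.017)
t=3.500: state=(-1.903, 0.330)
t=4.000: state=(-1.719, 0.402)
t=4.500: state=(-1.496, 0.501)
t=5.000: state=(-1.203, 0.696)
t=5.500: state=(-0.748, 1.223)
t=6.000: state=(0.236, 3.063)
t=6.500: state=(1.832, 1.617)
t=7.000: state=(1.994, -0.229)
t=7.500: state=(1.838, -0.359)
t=8.000: state=(1.640, -0.434)
t=8.500: state=(1.396, -0.558)
t=9.000: state=(1.059, -0.831)
t=9.500: state=(0.477, -1.675)
t=10.000: state=(-0.902, -3.805)
t=10.500: state=(-2.002, -0.346)
t=11.000: state=(-1.942, 0.306)
t=11.500: state=(-1.767, 0.385)
t=11.600: state=(-1.728, 0.399)
largest grid value and its neighbours: x(6.800)=2.01978, x(6.810)=2.01983, x(6.820)=2.01967
parabola through these three points peaks at t≈6.807 with x≈2.01983

max x = 2.020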